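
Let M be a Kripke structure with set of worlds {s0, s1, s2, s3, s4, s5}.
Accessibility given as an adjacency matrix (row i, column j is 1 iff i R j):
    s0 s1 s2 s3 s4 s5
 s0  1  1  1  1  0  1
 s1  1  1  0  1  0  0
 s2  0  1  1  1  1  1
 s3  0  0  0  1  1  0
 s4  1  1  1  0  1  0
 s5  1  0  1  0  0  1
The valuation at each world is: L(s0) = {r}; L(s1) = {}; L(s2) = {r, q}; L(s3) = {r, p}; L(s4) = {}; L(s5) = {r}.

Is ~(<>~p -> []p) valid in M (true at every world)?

Yes

Recall that []ψ holds at a world iff ψ holds at every accessible world, and <>ψ holds iff ψ holds at some accessible world.
Let φ = ~(<>~p -> []p). Evaluate φ at each world:
  s0 (successors {s0, s1, s2, s3, s5}): φ is true.
  s1 (successors {s0, s1, s3}): φ is true.
  s2 (successors {s1, s2, s3, s4, s5}): φ is true.
  s3 (successors {s3, s4}): φ is true.
  s4 (successors {s0, s1, s2, s4}): φ is true.
  s5 (successors {s0, s2, s5}): φ is true.
For instance, at s3:
  At s3: <>~p -> []p is false, so ~(<>~p -> []p) is true.
    At s3: <>~p is true, []p is false, so <>~p -> []p is false.
      At s3: <>~p requires ~p at some successor in {s3, s4}.
        ~p holds at s4, so <>~p is true at s3.
      At s3: []p requires p at every successor {s3, s4}.
        p fails at s4, so []p is false at s3.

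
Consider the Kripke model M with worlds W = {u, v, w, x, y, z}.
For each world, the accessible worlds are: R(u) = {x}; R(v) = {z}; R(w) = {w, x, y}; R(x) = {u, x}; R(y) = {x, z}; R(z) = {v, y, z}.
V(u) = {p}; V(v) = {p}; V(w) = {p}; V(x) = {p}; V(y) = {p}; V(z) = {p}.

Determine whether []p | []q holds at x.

Recall that []ψ holds at a world iff ψ holds at every accessible world, and <>ψ holds iff ψ holds at some accessible world.
At x: []p is true, []q is false, so []p | []q is true.
  At x: []p requires p at every successor {u, x}.
    At u: p is true.
    At x: p is true.
  So []p is true at x.
  At x: []q requires q at every successor {u, x}.
    q fails at u, so []q is false at x.

Yes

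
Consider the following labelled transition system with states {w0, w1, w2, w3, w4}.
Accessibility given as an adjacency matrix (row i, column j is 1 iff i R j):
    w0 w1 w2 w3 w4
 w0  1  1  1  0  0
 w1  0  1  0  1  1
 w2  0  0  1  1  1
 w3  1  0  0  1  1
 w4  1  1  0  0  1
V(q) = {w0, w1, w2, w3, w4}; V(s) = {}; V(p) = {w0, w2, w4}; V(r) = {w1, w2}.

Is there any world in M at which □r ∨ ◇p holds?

Yes

Let φ = □r ∨ ◇p. Evaluate φ at each world:
  w0 (successors {w0, w1, w2}): φ is true.
  w1 (successors {w1, w3, w4}): φ is true.
  w2 (successors {w2, w3, w4}): φ is true.
  w3 (successors {w0, w3, w4}): φ is true.
  w4 (successors {w0, w1, w4}): φ is true.
Detail at w0 (witness):
  At w0: □r is false, ◇p is true, so □r ∨ ◇p is true.
    At w0: □r requires r at every successor {w0, w1, w2}.
      r fails at w0, so □r is false at w0.
    At w0: ◇p requires p at some successor in {w0, w1, w2}.
      p holds at w0, so ◇p is true at w0.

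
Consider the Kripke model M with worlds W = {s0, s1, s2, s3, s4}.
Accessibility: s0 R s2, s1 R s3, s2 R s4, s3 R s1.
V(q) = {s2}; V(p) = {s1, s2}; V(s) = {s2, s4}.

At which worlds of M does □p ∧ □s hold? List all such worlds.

s0, s4

Let φ = □p ∧ □s. Evaluate φ at each world:
  s0 (successors {s2}): φ is true.
  s1 (successors {s3}): φ is false.
  s2 (successors {s4}): φ is false.
  s3 (successors {s1}): φ is false.
  s4 (successors ∅): φ is true.
For instance, at s2:
  At s2: □p is false, □s is true, so □p ∧ □s is false.
    At s2: □p requires p at every successor {s4}.
      p fails at s4, so □p is false at s2.
    At s2: □s requires s at every successor {s4}.
      At s4: s is true.
    So □s is true at s2.
Satisfying worlds: {s0, s4}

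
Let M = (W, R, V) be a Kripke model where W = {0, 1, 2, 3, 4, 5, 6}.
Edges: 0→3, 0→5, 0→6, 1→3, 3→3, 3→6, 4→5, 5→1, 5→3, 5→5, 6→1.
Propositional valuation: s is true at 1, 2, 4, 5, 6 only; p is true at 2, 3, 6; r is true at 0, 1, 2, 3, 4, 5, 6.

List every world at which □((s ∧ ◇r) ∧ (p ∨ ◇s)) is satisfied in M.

Let φ = □((s ∧ ◇r) ∧ (p ∨ ◇s)). Evaluate φ at each world:
  0 (successors {3, 5, 6}): φ is false.
  1 (successors {3}): φ is false.
  2 (successors ∅): φ is true.
  3 (successors {3, 6}): φ is false.
  4 (successors {5}): φ is true.
  5 (successors {1, 3, 5}): φ is false.
  6 (successors {1}): φ is false.
For instance, at 1:
  At 1: □((s ∧ ◇r) ∧ (p ∨ ◇s)) requires (s ∧ ◇r) ∧ (p ∨ ◇s) at every successor {3}.
    (s ∧ ◇r) ∧ (p ∨ ◇s) fails at 3, so □((s ∧ ◇r) ∧ (p ∨ ◇s)) is false at 1.
      At 3: s ∧ ◇r is false, p ∨ ◇s is true, so (s ∧ ◇r) ∧ (p ∨ ◇s) is false.
Satisfying worlds: {2, 4}

2, 4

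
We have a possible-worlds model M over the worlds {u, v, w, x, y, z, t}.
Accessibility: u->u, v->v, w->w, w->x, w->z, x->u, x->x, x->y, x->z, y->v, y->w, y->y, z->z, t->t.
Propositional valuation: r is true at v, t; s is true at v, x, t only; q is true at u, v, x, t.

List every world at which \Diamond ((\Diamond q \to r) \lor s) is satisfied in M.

Let φ = \Diamond ((\Diamond q \to r) \lor s). Evaluate φ at each world:
  u (successors {u}): φ is false.
  v (successors {v}): φ is true.
  w (successors {w, x, z}): φ is true.
  x (successors {u, x, y, z}): φ is true.
  y (successors {v, w, y}): φ is true.
  z (successors {z}): φ is true.
  t (successors {t}): φ is true.
For instance, at u:
  At u: \Diamond ((\Diamond q \to r) \lor s) requires (\Diamond q \to r) \lor s at some successor in {u}.
    At u: (\Diamond q \to r) \lor s is false.
  So \Diamond ((\Diamond q \to r) \lor s) is false at u.
Satisfying worlds: {v, w, x, y, z, t}

v, w, x, y, z, t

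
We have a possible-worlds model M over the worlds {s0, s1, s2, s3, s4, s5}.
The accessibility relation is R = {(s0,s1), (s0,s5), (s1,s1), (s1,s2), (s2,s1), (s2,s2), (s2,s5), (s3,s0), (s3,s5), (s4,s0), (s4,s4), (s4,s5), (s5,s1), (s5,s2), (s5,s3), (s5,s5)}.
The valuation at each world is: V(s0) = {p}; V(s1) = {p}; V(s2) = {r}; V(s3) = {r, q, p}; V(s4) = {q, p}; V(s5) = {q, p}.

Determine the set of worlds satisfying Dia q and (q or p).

s0, s3, s4, s5

Let φ = Dia q and (q or p). Evaluate φ at each world:
  s0 (successors {s1, s5}): φ is true.
  s1 (successors {s1, s2}): φ is false.
  s2 (successors {s1, s2, s5}): φ is false.
  s3 (successors {s0, s5}): φ is true.
  s4 (successors {s0, s4, s5}): φ is true.
  s5 (successors {s1, s2, s3, s5}): φ is true.
For instance, at s0:
  At s0: Dia q is true, q or p is true, so Dia q and (q or p) is true.
    At s0: Dia q requires q at some successor in {s1, s5}.
      q holds at s5, so Dia q is true at s0.
Satisfying worlds: {s0, s3, s4, s5}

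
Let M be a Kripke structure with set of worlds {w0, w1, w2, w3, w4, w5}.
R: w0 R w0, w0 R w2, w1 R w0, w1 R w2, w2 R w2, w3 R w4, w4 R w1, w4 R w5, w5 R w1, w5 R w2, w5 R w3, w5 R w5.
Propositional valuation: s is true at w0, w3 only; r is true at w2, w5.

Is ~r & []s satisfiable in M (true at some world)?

Let φ = ~r & []s. Evaluate φ at each world:
  w0 (successors {w0, w2}): φ is false.
  w1 (successors {w0, w2}): φ is false.
  w2 (successors {w2}): φ is false.
  w3 (successors {w4}): φ is false.
  w4 (successors {w1, w5}): φ is false.
  w5 (successors {w1, w2, w3, w5}): φ is false.
For instance, at w1:
  At w1: ~r is true, []s is false, so ~r & []s is false.
    At w1: []s requires s at every successor {w0, w2}.
      s fails at w2, so []s is false at w1.

No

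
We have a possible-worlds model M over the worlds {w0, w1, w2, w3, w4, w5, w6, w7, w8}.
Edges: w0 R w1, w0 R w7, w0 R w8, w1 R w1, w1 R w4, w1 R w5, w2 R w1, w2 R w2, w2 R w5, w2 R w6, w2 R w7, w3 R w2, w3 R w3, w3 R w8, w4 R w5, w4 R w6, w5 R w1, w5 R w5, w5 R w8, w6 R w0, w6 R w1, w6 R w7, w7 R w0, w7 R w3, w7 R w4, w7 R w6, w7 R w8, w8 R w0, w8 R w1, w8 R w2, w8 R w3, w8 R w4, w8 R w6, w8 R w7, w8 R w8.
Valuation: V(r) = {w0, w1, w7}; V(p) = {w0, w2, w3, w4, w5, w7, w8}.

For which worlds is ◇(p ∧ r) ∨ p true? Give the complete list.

Let φ = ◇(p ∧ r) ∨ p. Evaluate φ at each world:
  w0 (successors {w1, w7, w8}): φ is true.
  w1 (successors {w1, w4, w5}): φ is false.
  w2 (successors {w1, w2, w5, w6, w7}): φ is true.
  w3 (successors {w2, w3, w8}): φ is true.
  w4 (successors {w5, w6}): φ is true.
  w5 (successors {w1, w5, w8}): φ is true.
  w6 (successors {w0, w1, w7}): φ is true.
  w7 (successors {w0, w3, w4, w6, w8}): φ is true.
  w8 (successors {w0, w1, w2, w3, w4, w6, w7, w8}): φ is true.
For instance, at w2:
  At w2: ◇(p ∧ r) is true, p is true, so ◇(p ∧ r) ∨ p is true.
    At w2: ◇(p ∧ r) requires p ∧ r at some successor in {w1, w2, w5, w6, w7}.
      p ∧ r holds at w7, so ◇(p ∧ r) is true at w2.
Satisfying worlds: {w0, w2, w3, w4, w5, w6, w7, w8}

w0, w2, w3, w4, w5, w6, w7, w8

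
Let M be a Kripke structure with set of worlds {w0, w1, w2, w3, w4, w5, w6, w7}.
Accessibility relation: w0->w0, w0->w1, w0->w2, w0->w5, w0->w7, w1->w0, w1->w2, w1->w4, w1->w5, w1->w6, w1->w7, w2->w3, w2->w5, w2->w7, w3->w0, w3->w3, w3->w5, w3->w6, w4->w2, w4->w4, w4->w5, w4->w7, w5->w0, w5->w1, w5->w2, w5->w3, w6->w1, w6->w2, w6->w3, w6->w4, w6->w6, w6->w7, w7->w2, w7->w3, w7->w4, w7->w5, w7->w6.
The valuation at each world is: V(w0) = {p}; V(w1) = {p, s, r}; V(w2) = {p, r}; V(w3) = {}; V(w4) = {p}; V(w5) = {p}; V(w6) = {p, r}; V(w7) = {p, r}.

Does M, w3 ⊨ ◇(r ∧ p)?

Yes

Recall that ◇ψ holds at a world iff ψ holds at some accessible world.
At w3: ◇(r ∧ p) requires r ∧ p at some successor in {w0, w3, w5, w6}.
  r ∧ p holds at w6, so ◇(r ∧ p) is true at w3.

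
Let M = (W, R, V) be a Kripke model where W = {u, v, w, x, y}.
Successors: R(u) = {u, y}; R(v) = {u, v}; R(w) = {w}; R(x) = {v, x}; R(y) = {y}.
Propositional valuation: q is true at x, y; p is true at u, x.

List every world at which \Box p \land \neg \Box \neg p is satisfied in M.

none

Recall that \Box ψ holds at a world iff ψ holds at every accessible world, and \Diamond ψ holds iff ψ holds at some accessible world.
Let φ = \Box p \land \neg \Box \neg p. Evaluate φ at each world:
  u (successors {u, y}): φ is false.
  v (successors {u, v}): φ is false.
  w (successors {w}): φ is false.
  x (successors {v, x}): φ is false.
  y (successors {y}): φ is false.
For instance, at x:
  At x: \Box p is false, \neg \Box \neg p is true, so \Box p \land \neg \Box \neg p is false.
    At x: \Box p requires p at every successor {v, x}.
      p fails at v, so \Box p is false at x.
    At x: \Box \neg p is false, so \neg \Box \neg p is true.
      At x: \Box \neg p requires \neg p at every successor {v, x}.
        \neg p fails at x, so \Box \neg p is false at x.
Satisfying worlds: none.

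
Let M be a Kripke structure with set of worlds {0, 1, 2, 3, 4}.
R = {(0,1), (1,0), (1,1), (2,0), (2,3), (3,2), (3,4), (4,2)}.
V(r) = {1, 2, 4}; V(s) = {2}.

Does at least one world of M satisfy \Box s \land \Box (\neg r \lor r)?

Let φ = \Box s \land \Box (\neg r \lor r). Evaluate φ at each world:
  0 (successors {1}): φ is false.
  1 (successors {0, 1}): φ is false.
  2 (successors {0, 3}): φ is false.
  3 (successors {2, 4}): φ is false.
  4 (successors {2}): φ is true.
Detail at 4 (witness):
  At 4: \Box s is true, \Box (\neg r \lor r) is true, so \Box s \land \Box (\neg r \lor r) is true.
    At 4: \Box s requires s at every successor {2}.
      At 2: s is true.
    So \Box s is true at 4.
    At 4: \Box (\neg r \lor r) requires \neg r \lor r at every successor {2}.
      At 2: \neg r \lor r is true.
    So \Box (\neg r \lor r) is true at 4.

Yes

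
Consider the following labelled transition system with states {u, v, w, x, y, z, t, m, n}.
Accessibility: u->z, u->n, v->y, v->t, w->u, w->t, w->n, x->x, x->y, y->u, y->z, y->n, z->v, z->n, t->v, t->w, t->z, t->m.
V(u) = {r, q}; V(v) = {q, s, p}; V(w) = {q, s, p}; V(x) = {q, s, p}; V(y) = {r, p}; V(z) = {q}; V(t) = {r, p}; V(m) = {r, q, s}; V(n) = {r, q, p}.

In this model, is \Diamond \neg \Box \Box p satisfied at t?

Yes

At t: \Diamond \neg \Box \Box p requires \neg \Box \Box p at some successor in {v, w, z, m}.
  \neg \Box \Box p holds at v, so \Diamond \neg \Box \Box p is true at t.
    At v: \Box \Box p is false, so \neg \Box \Box p is true.
      At v: \Box \Box p requires \Box p at every successor {y, t}.
        \Box p fails at y, so \Box \Box p is false at v.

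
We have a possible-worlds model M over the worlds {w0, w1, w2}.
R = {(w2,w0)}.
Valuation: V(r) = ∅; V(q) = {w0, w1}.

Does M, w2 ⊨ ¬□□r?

No

At w2: □□r is true, so ¬□□r is false.
  At w2: □□r requires □r at every successor {w0}.
      At w0: no accessible worlds, so □r holds vacuously.
  So □□r is true at w2.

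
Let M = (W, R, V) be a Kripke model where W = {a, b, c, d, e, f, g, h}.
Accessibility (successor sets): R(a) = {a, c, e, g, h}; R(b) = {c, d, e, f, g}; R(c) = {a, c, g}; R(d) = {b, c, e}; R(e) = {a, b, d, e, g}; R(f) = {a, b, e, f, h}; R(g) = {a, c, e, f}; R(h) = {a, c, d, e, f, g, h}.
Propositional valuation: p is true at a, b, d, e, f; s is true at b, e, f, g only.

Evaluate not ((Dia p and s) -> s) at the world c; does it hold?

At c: (Dia p and s) -> s is true, so not ((Dia p and s) -> s) is false.
  At c: Dia p and s is false, s is false, so (Dia p and s) -> s is true.
    At c: Dia p is true, s is false, so Dia p and s is false.
      At c: Dia p requires p at some successor in {a, c, g}.
        p holds at a, so Dia p is true at c.

No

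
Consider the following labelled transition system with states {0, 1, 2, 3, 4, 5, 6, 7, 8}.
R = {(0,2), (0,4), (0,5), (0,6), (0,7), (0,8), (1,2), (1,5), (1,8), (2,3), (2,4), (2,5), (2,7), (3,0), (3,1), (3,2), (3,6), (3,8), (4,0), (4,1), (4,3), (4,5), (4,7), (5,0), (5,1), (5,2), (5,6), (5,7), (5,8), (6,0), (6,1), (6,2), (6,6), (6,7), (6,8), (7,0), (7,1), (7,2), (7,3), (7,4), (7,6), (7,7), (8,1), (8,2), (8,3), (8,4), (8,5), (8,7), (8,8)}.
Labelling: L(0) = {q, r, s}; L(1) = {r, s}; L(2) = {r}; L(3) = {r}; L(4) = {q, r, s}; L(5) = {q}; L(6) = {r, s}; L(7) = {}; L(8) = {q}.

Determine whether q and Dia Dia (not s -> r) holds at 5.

Yes

At 5: q is true, Dia Dia (not s -> r) is true, so q and Dia Dia (not s -> r) is true.
  At 5: Dia Dia (not s -> r) requires Dia (not s -> r) at some successor in {0, 1, 2, 6, 7, 8}.
    Dia (not s -> r) holds at 0, so Dia Dia (not s -> r) is true at 5.
      At 0: Dia (not s -> r) requires not s -> r at some successor in {2, 4, 5, 6, 7, 8}.
        not s -> r holds at 2, so Dia (not s -> r) is true at 0.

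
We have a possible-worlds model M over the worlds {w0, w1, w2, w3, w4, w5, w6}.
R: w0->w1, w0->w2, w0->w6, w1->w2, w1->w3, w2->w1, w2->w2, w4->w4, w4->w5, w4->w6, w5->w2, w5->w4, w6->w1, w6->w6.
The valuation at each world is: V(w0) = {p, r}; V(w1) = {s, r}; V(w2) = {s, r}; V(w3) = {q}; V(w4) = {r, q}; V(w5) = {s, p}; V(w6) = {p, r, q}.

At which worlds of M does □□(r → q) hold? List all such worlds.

Let φ = □□(r → q). Evaluate φ at each world:
  w0 (successors {w1, w2, w6}): φ is false.
  w1 (successors {w2, w3}): φ is false.
  w2 (successors {w1, w2}): φ is false.
  w3 (successors ∅): φ is true.
  w4 (successors {w4, w5, w6}): φ is false.
  w5 (successors {w2, w4}): φ is false.
  w6 (successors {w1, w6}): φ is false.
For instance, at w4:
  At w4: □□(r → q) requires □(r → q) at every successor {w4, w5, w6}.
    □(r → q) fails at w5, so □□(r → q) is false at w4.
      At w5: □(r → q) requires r → q at every successor {w2, w4}.
        r → q fails at w2, so □(r → q) is false at w5.
Satisfying worlds: {w3}

w3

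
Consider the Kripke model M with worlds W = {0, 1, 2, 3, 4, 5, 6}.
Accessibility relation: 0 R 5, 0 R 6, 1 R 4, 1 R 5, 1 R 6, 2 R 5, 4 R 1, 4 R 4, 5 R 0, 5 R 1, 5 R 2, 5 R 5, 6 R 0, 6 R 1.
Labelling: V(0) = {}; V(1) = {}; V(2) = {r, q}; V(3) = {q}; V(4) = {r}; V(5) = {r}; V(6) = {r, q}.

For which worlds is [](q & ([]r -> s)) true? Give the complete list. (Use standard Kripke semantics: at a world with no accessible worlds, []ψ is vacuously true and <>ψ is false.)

Recall that []ψ holds at a world iff ψ holds at every accessible world, and <>ψ holds iff ψ holds at some accessible world.
Let φ = [](q & ([]r -> s)). Evaluate φ at each world:
  0 (successors {5, 6}): φ is false.
  1 (successors {4, 5, 6}): φ is false.
  2 (successors {5}): φ is false.
  3 (successors ∅): φ is true.
  4 (successors {1, 4}): φ is false.
  5 (successors {0, 1, 2, 5}): φ is false.
  6 (successors {0, 1}): φ is false.
For instance, at 0:
  At 0: [](q & ([]r -> s)) requires q & ([]r -> s) at every successor {5, 6}.
    q & ([]r -> s) fails at 5, so [](q & ([]r -> s)) is false at 0.
      At 5: q is false, []r -> s is true, so q & ([]r -> s) is false.
Satisfying worlds: {3}

3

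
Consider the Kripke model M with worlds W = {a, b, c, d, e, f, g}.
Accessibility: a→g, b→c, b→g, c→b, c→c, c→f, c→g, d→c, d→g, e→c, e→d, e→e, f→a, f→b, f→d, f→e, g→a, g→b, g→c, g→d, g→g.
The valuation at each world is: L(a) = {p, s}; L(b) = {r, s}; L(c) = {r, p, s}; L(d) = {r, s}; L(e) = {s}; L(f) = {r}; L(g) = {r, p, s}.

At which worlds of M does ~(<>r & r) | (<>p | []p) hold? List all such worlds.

Recall that []ψ holds at a world iff ψ holds at every accessible world, and <>ψ holds iff ψ holds at some accessible world.
Let φ = ~(<>r & r) | (<>p | []p). Evaluate φ at each world:
  a (successors {g}): φ is true.
  b (successors {c, g}): φ is true.
  c (successors {b, c, f, g}): φ is true.
  d (successors {c, g}): φ is true.
  e (successors {c, d, e}): φ is true.
  f (successors {a, b, d, e}): φ is true.
  g (successors {a, b, c, d, g}): φ is true.
For instance, at e:
  At e: ~(<>r & r) is true, <>p | []p is true, so ~(<>r & r) | (<>p | []p) is true.
    At e: <>r & r is false, so ~(<>r & r) is true.
      At e: <>r is true, r is false, so <>r & r is false.
    At e: <>p is true, []p is false, so <>p | []p is true.
      At e: <>p requires p at some successor in {c, d, e}.
        p holds at c, so <>p is true at e.
      At e: []p requires p at every successor {c, d, e}.
        p fails at d, so []p is false at e.
Satisfying worlds: {a, b, c, d, e, f, g}

a, b, c, d, e, f, g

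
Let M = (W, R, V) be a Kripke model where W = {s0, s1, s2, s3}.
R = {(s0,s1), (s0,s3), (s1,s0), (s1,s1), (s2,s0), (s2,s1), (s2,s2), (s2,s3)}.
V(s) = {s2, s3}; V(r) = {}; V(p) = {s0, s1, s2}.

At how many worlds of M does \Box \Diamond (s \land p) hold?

1

Let φ = \Box \Diamond (s \land p). Evaluate φ at each world:
  s0 (successors {s1, s3}): φ is false.
  s1 (successors {s0, s1}): φ is false.
  s2 (successors {s0, s1, s2, s3}): φ is false.
  s3 (successors ∅): φ is true.
For instance, at s1:
  At s1: \Box \Diamond (s \land p) requires \Diamond (s \land p) at every successor {s0, s1}.
    \Diamond (s \land p) fails at s0, so \Box \Diamond (s \land p) is false at s1.
      At s0: \Diamond (s \land p) requires s \land p at some successor in {s1, s3}.
        At s1: s \land p is false.
        At s3: s \land p is false.
      So \Diamond (s \land p) is false at s0.
Satisfying worlds: {s3}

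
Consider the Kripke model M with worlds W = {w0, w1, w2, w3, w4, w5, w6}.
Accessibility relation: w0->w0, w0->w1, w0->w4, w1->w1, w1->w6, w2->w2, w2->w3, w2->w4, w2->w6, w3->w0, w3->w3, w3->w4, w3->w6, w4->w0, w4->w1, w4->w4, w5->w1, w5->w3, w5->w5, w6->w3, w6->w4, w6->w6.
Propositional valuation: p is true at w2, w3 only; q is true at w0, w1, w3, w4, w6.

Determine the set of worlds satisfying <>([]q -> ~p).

Let φ = <>([]q -> ~p). Evaluate φ at each world:
  w0 (successors {w0, w1, w4}): φ is true.
  w1 (successors {w1, w6}): φ is true.
  w2 (successors {w2, w3, w4, w6}): φ is true.
  w3 (successors {w0, w3, w4, w6}): φ is true.
  w4 (successors {w0, w1, w4}): φ is true.
  w5 (successors {w1, w3, w5}): φ is true.
  w6 (successors {w3, w4, w6}): φ is true.
For instance, at w3:
  At w3: <>([]q -> ~p) requires []q -> ~p at some successor in {w0, w3, w4, w6}.
    []q -> ~p holds at w0, so <>([]q -> ~p) is true at w3.
      At w0: []q is true, ~p is true, so []q -> ~p is true.
Satisfying worlds: {w0, w1, w2, w3, w4, w5, w6}

w0, w1, w2, w3, w4, w5, w6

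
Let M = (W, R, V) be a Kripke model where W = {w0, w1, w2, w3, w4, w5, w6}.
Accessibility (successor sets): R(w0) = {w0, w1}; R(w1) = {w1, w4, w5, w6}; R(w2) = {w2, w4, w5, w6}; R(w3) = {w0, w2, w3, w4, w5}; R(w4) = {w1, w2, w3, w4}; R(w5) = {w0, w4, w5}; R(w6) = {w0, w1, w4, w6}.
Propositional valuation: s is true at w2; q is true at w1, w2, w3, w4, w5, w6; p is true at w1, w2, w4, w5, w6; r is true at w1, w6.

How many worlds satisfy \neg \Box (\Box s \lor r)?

7

Let φ = \neg \Box (\Box s \lor r). Evaluate φ at each world:
  w0 (successors {w0, w1}): φ is true.
  w1 (successors {w1, w4, w5, w6}): φ is true.
  w2 (successors {w2, w4, w5, w6}): φ is true.
  w3 (successors {w0, w2, w3, w4, w5}): φ is true.
  w4 (successors {w1, w2, w3, w4}): φ is true.
  w5 (successors {w0, w4, w5}): φ is true.
  w6 (successors {w0, w1, w4, w6}): φ is true.
For instance, at w0:
  At w0: \Box (\Box s \lor r) is false, so \neg \Box (\Box s \lor r) is true.
    At w0: \Box (\Box s \lor r) requires \Box s \lor r at every successor {w0, w1}.
      \Box s \lor r fails at w0, so \Box (\Box s \lor r) is false at w0.
Satisfying worlds: {w0, w1, w2, w3, w4, w5, w6}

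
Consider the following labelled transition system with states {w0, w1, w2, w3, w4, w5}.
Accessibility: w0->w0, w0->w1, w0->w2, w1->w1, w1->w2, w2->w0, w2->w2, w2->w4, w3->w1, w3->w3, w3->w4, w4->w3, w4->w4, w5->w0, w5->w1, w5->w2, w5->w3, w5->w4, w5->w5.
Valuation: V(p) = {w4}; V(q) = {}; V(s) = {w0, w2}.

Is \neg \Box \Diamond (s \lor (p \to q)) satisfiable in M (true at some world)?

Let φ = \neg \Box \Diamond (s \lor (p \to q)). Evaluate φ at each world:
  w0 (successors {w0, w1, w2}): φ is false.
  w1 (successors {w1, w2}): φ is false.
  w2 (successors {w0, w2, w4}): φ is false.
  w3 (successors {w1, w3, w4}): φ is false.
  w4 (successors {w3, w4}): φ is false.
  w5 (successors {w0, w1, w2, w3, w4, w5}): φ is false.
For instance, at w2:
  At w2: \Box \Diamond (s \lor (p \to q)) is true, so \neg \Box \Diamond (s \lor (p \to q)) is false.
    At w2: \Box \Diamond (s \lor (p \to q)) requires \Diamond (s \lor (p \to q)) at every successor {w0, w2, w4}.
      At w0: \Diamond (s \lor (p \to q)) is true.
      At w2: \Diamond (s \lor (p \to q)) is true.
      At w4: \Diamond (s \lor (p \to q)) is true.
    So \Box \Diamond (s \lor (p \to q)) is true at w2.

No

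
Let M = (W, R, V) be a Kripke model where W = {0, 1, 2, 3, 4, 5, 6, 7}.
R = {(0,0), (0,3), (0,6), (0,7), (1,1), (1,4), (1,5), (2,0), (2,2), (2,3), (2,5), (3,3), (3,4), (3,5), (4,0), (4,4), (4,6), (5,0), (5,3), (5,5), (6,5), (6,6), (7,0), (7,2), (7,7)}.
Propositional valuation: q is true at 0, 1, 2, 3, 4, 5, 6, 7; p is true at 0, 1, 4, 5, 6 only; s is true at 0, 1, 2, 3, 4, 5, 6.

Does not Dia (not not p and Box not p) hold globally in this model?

Recall that Box ψ holds at a world iff ψ holds at every accessible world, and Dia ψ holds iff ψ holds at some accessible world.
Let φ = not Dia (not not p and Box not p). Evaluate φ at each world:
  0 (successors {0, 3, 6, 7}): φ is true.
  1 (successors {1, 4, 5}): φ is true.
  2 (successors {0, 2, 3, 5}): φ is true.
  3 (successors {3, 4, 5}): φ is true.
  4 (successors {0, 4, 6}): φ is true.
  5 (successors {0, 3, 5}): φ is true.
  6 (successors {5, 6}): φ is true.
  7 (successors {0, 2, 7}): φ is true.
For instance, at 6:
  At 6: Dia (not not p and Box not p) is false, so not Dia (not not p and Box not p) is true.
    At 6: Dia (not not p and Box not p) requires not not p and Box not p at some successor in {5, 6}.
      At 5: not not p and Box not p is false.
      At 6: not not p and Box not p is false.
    So Dia (not not p and Box not p) is false at 6.

Yes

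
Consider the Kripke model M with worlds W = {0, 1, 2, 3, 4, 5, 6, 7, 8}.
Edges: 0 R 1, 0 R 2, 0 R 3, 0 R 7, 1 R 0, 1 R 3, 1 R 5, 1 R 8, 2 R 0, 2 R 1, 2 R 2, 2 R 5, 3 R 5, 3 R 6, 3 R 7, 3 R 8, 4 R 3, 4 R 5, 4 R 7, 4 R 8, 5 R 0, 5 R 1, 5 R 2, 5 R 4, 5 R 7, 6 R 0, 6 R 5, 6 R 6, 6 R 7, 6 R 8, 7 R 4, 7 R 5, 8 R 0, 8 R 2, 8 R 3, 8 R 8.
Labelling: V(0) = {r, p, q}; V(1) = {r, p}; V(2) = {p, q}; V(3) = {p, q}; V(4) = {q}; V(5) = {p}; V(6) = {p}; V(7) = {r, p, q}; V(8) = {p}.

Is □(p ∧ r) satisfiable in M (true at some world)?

No

Let φ = □(p ∧ r). Evaluate φ at each world:
  0 (successors {1, 2, 3, 7}): φ is false.
  1 (successors {0, 3, 5, 8}): φ is false.
  2 (successors {0, 1, 2, 5}): φ is false.
  3 (successors {5, 6, 7, 8}): φ is false.
  4 (successors {3, 5, 7, 8}): φ is false.
  5 (successors {0, 1, 2, 4, 7}): φ is false.
  6 (successors {0, 5, 6, 7, 8}): φ is false.
  7 (successors {4, 5}): φ is false.
  8 (successors {0, 2, 3, 8}): φ is false.
For instance, at 4:
  At 4: □(p ∧ r) requires p ∧ r at every successor {3, 5, 7, 8}.
    p ∧ r fails at 3, so □(p ∧ r) is false at 4.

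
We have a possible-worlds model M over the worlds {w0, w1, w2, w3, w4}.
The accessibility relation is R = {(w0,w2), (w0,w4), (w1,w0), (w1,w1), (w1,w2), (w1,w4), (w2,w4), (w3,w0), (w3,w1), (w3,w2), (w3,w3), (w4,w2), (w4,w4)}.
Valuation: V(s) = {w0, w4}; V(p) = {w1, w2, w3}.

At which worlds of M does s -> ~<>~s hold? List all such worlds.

w1, w2, w3

Let φ = s -> ~<>~s. Evaluate φ at each world:
  w0 (successors {w2, w4}): φ is false.
  w1 (successors {w0, w1, w2, w4}): φ is true.
  w2 (successors {w4}): φ is true.
  w3 (successors {w0, w1, w2, w3}): φ is true.
  w4 (successors {w2, w4}): φ is false.
For instance, at w3:
  At w3: s is false, ~<>~s is false, so s -> ~<>~s is true.
    At w3: <>~s is true, so ~<>~s is false.
      At w3: <>~s requires ~s at some successor in {w0, w1, w2, w3}.
        ~s holds at w1, so <>~s is true at w3.
Satisfying worlds: {w1, w2, w3}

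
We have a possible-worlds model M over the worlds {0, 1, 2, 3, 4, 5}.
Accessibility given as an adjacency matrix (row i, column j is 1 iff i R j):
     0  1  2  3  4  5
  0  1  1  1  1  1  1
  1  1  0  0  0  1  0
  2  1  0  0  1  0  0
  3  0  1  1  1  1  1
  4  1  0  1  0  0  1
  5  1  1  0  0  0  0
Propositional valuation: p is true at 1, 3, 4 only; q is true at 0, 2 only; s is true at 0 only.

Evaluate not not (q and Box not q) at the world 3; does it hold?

No

At 3: not (q and Box not q) is true, so not not (q and Box not q) is false.
  At 3: q and Box not q is false, so not (q and Box not q) is true.
    At 3: q is false, Box not q is false, so q and Box not q is false.
      At 3: Box not q requires not q at every successor {1, 2, 3, 4, 5}.
        not q fails at 2, so Box not q is false at 3.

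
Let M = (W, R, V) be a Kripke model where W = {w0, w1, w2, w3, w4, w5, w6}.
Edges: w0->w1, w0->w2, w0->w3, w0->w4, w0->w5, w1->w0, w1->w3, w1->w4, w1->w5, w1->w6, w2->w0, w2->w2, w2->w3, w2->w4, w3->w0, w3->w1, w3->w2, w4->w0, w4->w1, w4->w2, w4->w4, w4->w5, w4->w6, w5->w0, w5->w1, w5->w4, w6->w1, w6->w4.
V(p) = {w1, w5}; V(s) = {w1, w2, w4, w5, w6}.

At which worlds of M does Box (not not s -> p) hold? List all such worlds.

none

Recall that Box ψ holds at a world iff ψ holds at every accessible world, and Dia ψ holds iff ψ holds at some accessible world.
Let φ = Box (not not s -> p). Evaluate φ at each world:
  w0 (successors {w1, w2, w3, w4, w5}): φ is false.
  w1 (successors {w0, w3, w4, w5, w6}): φ is false.
  w2 (successors {w0, w2, w3, w4}): φ is false.
  w3 (successors {w0, w1, w2}): φ is false.
  w4 (successors {w0, w1, w2, w4, w5, w6}): φ is false.
  w5 (successors {w0, w1, w4}): φ is false.
  w6 (successors {w1, w4}): φ is false.
For instance, at w3:
  At w3: Box (not not s -> p) requires not not s -> p at every successor {w0, w1, w2}.
    not not s -> p fails at w2, so Box (not not s -> p) is false at w3.
Satisfying worlds: none.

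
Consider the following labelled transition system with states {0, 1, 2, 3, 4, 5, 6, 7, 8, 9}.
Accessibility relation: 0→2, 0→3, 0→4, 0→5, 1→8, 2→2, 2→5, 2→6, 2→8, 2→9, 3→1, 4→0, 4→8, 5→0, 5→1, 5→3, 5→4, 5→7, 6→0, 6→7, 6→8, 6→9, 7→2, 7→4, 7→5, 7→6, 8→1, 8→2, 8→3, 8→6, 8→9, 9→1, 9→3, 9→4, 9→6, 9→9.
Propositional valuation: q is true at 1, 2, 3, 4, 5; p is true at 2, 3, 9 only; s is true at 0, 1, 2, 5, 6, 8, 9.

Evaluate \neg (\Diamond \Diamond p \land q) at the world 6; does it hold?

Yes

At 6: \Diamond \Diamond p \land q is false, so \neg (\Diamond \Diamond p \land q) is true.
  At 6: \Diamond \Diamond p is true, q is false, so \Diamond \Diamond p \land q is false.
    At 6: \Diamond \Diamond p requires \Diamond p at some successor in {0, 7, 8, 9}.
      \Diamond p holds at 0, so \Diamond \Diamond p is true at 6.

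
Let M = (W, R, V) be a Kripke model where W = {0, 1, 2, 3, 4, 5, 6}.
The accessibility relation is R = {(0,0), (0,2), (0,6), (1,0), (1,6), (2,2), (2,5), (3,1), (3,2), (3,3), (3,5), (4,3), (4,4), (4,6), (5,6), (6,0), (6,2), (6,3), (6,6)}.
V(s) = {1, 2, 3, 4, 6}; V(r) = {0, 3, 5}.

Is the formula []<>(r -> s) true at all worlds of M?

Let φ = []<>(r -> s). Evaluate φ at each world:
  0 (successors {0, 2, 6}): φ is true.
  1 (successors {0, 6}): φ is true.
  2 (successors {2, 5}): φ is true.
  3 (successors {1, 2, 3, 5}): φ is true.
  4 (successors {3, 4, 6}): φ is true.
  5 (successors {6}): φ is true.
  6 (successors {0, 2, 3, 6}): φ is true.
For instance, at 3:
  At 3: []<>(r -> s) requires <>(r -> s) at every successor {1, 2, 3, 5}.
    At 1: <>(r -> s) is true.
    At 2: <>(r -> s) is true.
    At 3: <>(r -> s) is true.
    At 5: <>(r -> s) is true.
  So []<>(r -> s) is true at 3.

Yes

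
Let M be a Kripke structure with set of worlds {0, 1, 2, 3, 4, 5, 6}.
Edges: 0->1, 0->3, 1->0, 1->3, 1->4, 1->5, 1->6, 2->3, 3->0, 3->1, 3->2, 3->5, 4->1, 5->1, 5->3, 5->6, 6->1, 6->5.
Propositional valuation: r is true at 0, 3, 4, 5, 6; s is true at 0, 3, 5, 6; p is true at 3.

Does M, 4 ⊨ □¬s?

Yes

At 4: □¬s requires ¬s at every successor {1}.
  At 1: ¬s is true.
So □¬s is true at 4.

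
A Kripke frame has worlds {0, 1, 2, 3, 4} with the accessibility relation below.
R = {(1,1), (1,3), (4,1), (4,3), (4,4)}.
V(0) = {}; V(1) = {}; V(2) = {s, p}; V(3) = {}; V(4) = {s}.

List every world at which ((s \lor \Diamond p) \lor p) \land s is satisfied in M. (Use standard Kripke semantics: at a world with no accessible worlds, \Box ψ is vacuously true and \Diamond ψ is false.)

2, 4

Let φ = ((s \lor \Diamond p) \lor p) \land s. Evaluate φ at each world:
  0 (successors ∅): φ is false.
  1 (successors {1, 3}): φ is false.
  2 (successors ∅): φ is true.
  3 (successors ∅): φ is false.
  4 (successors {1, 3, 4}): φ is true.
For instance, at 4:
  At 4: (s \lor \Diamond p) \lor p is true, s is true, so ((s \lor \Diamond p) \lor p) \land s is true.
    At 4: s \lor \Diamond p is true, p is false, so (s \lor \Diamond p) \lor p is true.
      At 4: s is true, \Diamond p is false, so s \lor \Diamond p is true.
Satisfying worlds: {2, 4}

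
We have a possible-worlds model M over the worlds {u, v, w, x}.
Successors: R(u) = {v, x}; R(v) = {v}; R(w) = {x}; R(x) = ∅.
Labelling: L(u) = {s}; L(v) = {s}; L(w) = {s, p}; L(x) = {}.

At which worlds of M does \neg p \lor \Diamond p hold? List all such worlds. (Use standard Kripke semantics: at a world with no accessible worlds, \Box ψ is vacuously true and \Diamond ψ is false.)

Recall that \Diamond ψ holds at a world iff ψ holds at some accessible world.
Let φ = \neg p \lor \Diamond p. Evaluate φ at each world:
  u (successors {v, x}): φ is true.
  v (successors {v}): φ is true.
  w (successors {x}): φ is false.
  x (successors ∅): φ is true.
For instance, at v:
  At v: \neg p is true, \Diamond p is false, so \neg p \lor \Diamond p is true.
    At v: \Diamond p requires p at some successor in {v}.
      At v: p is false.
    So \Diamond p is false at v.
Satisfying worlds: {u, v, x}

u, v, x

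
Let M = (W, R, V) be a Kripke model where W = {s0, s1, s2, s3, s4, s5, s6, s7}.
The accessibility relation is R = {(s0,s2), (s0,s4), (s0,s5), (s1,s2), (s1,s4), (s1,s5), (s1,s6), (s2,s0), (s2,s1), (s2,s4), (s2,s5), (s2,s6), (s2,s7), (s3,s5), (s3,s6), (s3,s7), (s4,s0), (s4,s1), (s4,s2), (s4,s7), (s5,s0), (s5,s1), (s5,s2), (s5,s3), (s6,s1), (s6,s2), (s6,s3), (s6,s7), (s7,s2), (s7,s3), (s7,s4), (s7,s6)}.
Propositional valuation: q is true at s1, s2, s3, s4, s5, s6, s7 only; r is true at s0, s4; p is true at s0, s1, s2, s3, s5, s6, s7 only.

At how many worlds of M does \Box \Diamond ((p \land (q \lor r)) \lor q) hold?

Let φ = \Box \Diamond ((p \land (q \lor r)) \lor q). Evaluate φ at each world:
  s0 (successors {s2, s4, s5}): φ is true.
  s1 (successors {s2, s4, s5, s6}): φ is true.
  s2 (successors {s0, s1, s4, s5, s6, s7}): φ is true.
  s3 (successors {s5, s6, s7}): φ is true.
  s4 (successors {s0, s1, s2, s7}): φ is true.
  s5 (successors {s0, s1, s2, s3}): φ is true.
  s6 (successors {s1, s2, s3, s7}): φ is true.
  s7 (successors {s2, s3, s4, s6}): φ is true.
For instance, at s5:
  At s5: \Box \Diamond ((p \land (q \lor r)) \lor q) requires \Diamond ((p \land (q \lor r)) \lor q) at every successor {s0, s1, s2, s3}.
    At s0: \Diamond ((p \land (q \lor r)) \lor q) is true.
    At s1: \Diamond ((p \land (q \lor r)) \lor q) is true.
    At s2: \Diamond ((p \land (q \lor r)) \lor q) is true.
    At s3: \Diamond ((p \land (q \lor r)) \lor q) is true.
  So \Box \Diamond ((p \land (q \lor r)) \lor q) is true at s5.
Satisfying worlds: {s0, s1, s2, s3, s4, s5, s6, s7}

8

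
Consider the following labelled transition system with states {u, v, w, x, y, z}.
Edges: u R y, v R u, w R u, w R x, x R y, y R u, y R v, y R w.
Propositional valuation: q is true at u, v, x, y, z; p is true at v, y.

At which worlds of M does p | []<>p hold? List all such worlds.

Recall that []ψ holds at a world iff ψ holds at every accessible world, and <>ψ holds iff ψ holds at some accessible world.
Let φ = p | []<>p. Evaluate φ at each world:
  u (successors {y}): φ is true.
  v (successors {u}): φ is true.
  w (successors {u, x}): φ is true.
  x (successors {y}): φ is true.
  y (successors {u, v, w}): φ is true.
  z (successors ∅): φ is true.
For instance, at v:
  At v: p is true, []<>p is true, so p | []<>p is true.
    At v: []<>p requires <>p at every successor {u}.
      At u: <>p is true.
    So []<>p is true at v.
Satisfying worlds: {u, v, w, x, y, z}

u, v, w, x, y, z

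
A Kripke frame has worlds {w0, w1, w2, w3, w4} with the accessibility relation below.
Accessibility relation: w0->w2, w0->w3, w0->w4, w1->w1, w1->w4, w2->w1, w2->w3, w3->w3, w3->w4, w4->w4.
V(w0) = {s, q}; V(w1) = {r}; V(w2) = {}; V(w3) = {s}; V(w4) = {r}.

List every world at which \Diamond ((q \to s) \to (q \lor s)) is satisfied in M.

w0, w2, w3

Recall that \Diamond ψ holds at a world iff ψ holds at some accessible world.
Let φ = \Diamond ((q \to s) \to (q \lor s)). Evaluate φ at each world:
  w0 (successors {w2, w3, w4}): φ is true.
  w1 (successors {w1, w4}): φ is false.
  w2 (successors {w1, w3}): φ is true.
  w3 (successors {w3, w4}): φ is true.
  w4 (successors {w4}): φ is false.
For instance, at w4:
  At w4: \Diamond ((q \to s) \to (q \lor s)) requires (q \to s) \to (q \lor s) at some successor in {w4}.
    At w4: (q \to s) \to (q \lor s) is false.
  So \Diamond ((q \to s) \to (q \lor s)) is false at w4.
Satisfying worlds: {w0, w2, w3}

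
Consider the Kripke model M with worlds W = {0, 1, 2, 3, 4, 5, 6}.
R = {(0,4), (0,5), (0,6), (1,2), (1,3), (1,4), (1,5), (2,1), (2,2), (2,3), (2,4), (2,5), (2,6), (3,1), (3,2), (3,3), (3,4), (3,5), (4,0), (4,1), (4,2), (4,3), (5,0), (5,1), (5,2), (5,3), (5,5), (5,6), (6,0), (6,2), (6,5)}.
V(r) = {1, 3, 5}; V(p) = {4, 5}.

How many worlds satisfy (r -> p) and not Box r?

5

Recall that Box ψ holds at a world iff ψ holds at every accessible world, and Dia ψ holds iff ψ holds at some accessible world.
Let φ = (r -> p) and not Box r. Evaluate φ at each world:
  0 (successors {4, 5, 6}): φ is true.
  1 (successors {2, 3, 4, 5}): φ is false.
  2 (successors {1, 2, 3, 4, 5, 6}): φ is true.
  3 (successors {1, 2, 3, 4, 5}): φ is false.
  4 (successors {0, 1, 2, 3}): φ is true.
  5 (successors {0, 1, 2, 3, 5, 6}): φ is true.
  6 (successors {0, 2, 5}): φ is true.
For instance, at 2:
  At 2: r -> p is true, not Box r is true, so (r -> p) and not Box r is true.
    At 2: Box r is false, so not Box r is true.
      At 2: Box r requires r at every successor {1, 2, 3, 4, 5, 6}.
        r fails at 2, so Box r is false at 2.
Satisfying worlds: {0, 2, 4, 5, 6}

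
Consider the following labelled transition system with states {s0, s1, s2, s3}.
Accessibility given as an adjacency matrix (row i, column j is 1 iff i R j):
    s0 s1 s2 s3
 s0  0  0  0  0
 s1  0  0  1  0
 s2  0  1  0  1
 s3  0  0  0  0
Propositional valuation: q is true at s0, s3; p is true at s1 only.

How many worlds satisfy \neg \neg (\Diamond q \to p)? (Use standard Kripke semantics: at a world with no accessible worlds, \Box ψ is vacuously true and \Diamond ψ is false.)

Let φ = \neg \neg (\Diamond q \to p). Evaluate φ at each world:
  s0 (successors ∅): φ is true.
  s1 (successors {s2}): φ is true.
  s2 (successors {s1, s3}): φ is false.
  s3 (successors ∅): φ is true.
For instance, at s1:
  At s1: \neg (\Diamond q \to p) is false, so \neg \neg (\Diamond q \to p) is true.
    At s1: \Diamond q \to p is true, so \neg (\Diamond q \to p) is false.
      At s1: \Diamond q is false, p is true, so \Diamond q \to p is true.
Satisfying worlds: {s0, s1, s3}

3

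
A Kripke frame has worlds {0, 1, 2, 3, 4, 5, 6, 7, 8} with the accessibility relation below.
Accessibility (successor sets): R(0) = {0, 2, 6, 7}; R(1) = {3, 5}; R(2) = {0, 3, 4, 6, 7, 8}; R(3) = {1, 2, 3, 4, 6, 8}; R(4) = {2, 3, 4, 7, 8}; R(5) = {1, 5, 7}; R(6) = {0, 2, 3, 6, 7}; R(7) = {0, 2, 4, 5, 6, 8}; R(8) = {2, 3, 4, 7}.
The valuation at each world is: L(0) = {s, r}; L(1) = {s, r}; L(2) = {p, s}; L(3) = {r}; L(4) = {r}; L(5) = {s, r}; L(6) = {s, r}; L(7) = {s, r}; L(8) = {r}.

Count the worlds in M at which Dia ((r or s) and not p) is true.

Recall that Dia ψ holds at a world iff ψ holds at some accessible world.
Let φ = Dia ((r or s) and not p). Evaluate φ at each world:
  0 (successors {0, 2, 6, 7}): φ is true.
  1 (successors {3, 5}): φ is true.
  2 (successors {0, 3, 4, 6, 7, 8}): φ is true.
  3 (successors {1, 2, 3, 4, 6, 8}): φ is true.
  4 (successors {2, 3, 4, 7, 8}): φ is true.
  5 (successors {1, 5, 7}): φ is true.
  6 (successors {0, 2, 3, 6, 7}): φ is true.
  7 (successors {0, 2, 4, 5, 6, 8}): φ is true.
  8 (successors {2, 3, 4, 7}): φ is true.
For instance, at 7:
  At 7: Dia ((r or s) and not p) requires (r or s) and not p at some successor in {0, 2, 4, 5, 6, 8}.
    (r or s) and not p holds at 0, so Dia ((r or s) and not p) is true at 7.
Satisfying worlds: {0, 1, 2, 3, 4, 5, 6, 7, 8}

9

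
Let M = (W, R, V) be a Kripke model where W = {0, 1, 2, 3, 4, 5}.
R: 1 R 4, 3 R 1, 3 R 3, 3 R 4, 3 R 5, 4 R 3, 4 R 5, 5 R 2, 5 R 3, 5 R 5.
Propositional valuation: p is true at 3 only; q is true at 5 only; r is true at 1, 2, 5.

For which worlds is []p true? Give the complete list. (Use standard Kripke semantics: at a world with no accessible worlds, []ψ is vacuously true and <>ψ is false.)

0, 2

Let φ = []p. Evaluate φ at each world:
  0 (successors ∅): φ is true.
  1 (successors {4}): φ is false.
  2 (successors ∅): φ is true.
  3 (successors {1, 3, 4, 5}): φ is false.
  4 (successors {3, 5}): φ is false.
  5 (successors {2, 3, 5}): φ is false.
For instance, at 3:
  At 3: []p requires p at every successor {1, 3, 4, 5}.
    p fails at 1, so []p is false at 3.
Satisfying worlds: {0, 2}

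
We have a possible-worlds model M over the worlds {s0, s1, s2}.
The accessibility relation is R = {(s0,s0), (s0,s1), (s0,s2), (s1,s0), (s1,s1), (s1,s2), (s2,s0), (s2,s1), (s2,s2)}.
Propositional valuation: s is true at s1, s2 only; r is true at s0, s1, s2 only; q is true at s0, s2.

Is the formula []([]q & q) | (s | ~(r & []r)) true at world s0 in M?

No

At s0: []([]q & q) is false, s | ~(r & []r) is false, so []([]q & q) | (s | ~(r & []r)) is false.
  At s0: []([]q & q) requires []q & q at every successor {s0, s1, s2}.
    []q & q fails at s0, so []([]q & q) is false at s0.
      At s0: []q is false, q is true, so []q & q is false.
  At s0: s is false, ~(r & []r) is false, so s | ~(r & []r) is false.
    At s0: r & []r is true, so ~(r & []r) is false.
      At s0: r is true, []r is true, so r & []r is true.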